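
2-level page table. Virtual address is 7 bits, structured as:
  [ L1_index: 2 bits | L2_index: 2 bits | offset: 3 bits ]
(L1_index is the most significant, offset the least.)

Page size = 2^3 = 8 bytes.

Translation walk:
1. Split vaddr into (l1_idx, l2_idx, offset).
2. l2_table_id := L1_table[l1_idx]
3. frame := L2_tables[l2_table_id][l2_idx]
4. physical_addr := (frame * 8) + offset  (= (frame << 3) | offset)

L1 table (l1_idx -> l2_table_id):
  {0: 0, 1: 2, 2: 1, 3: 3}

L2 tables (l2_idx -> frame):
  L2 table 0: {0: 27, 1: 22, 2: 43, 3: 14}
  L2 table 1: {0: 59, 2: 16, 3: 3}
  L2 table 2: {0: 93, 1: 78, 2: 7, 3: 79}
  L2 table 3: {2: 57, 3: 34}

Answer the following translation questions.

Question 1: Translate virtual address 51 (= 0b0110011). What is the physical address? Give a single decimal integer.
Answer: 59

Derivation:
vaddr = 51 = 0b0110011
Split: l1_idx=1, l2_idx=2, offset=3
L1[1] = 2
L2[2][2] = 7
paddr = 7 * 8 + 3 = 59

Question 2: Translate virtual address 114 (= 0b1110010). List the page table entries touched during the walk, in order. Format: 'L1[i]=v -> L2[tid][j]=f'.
vaddr = 114 = 0b1110010
Split: l1_idx=3, l2_idx=2, offset=2

Answer: L1[3]=3 -> L2[3][2]=57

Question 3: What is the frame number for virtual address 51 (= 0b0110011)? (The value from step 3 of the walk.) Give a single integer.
Answer: 7

Derivation:
vaddr = 51: l1_idx=1, l2_idx=2
L1[1] = 2; L2[2][2] = 7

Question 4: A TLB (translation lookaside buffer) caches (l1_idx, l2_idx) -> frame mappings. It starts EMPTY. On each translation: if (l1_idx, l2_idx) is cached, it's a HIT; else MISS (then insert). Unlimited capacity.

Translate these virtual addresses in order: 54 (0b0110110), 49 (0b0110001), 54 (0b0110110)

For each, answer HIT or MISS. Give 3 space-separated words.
Answer: MISS HIT HIT

Derivation:
vaddr=54: (1,2) not in TLB -> MISS, insert
vaddr=49: (1,2) in TLB -> HIT
vaddr=54: (1,2) in TLB -> HIT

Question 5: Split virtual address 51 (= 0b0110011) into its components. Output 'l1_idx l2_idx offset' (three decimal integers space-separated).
vaddr = 51 = 0b0110011
  top 2 bits -> l1_idx = 1
  next 2 bits -> l2_idx = 2
  bottom 3 bits -> offset = 3

Answer: 1 2 3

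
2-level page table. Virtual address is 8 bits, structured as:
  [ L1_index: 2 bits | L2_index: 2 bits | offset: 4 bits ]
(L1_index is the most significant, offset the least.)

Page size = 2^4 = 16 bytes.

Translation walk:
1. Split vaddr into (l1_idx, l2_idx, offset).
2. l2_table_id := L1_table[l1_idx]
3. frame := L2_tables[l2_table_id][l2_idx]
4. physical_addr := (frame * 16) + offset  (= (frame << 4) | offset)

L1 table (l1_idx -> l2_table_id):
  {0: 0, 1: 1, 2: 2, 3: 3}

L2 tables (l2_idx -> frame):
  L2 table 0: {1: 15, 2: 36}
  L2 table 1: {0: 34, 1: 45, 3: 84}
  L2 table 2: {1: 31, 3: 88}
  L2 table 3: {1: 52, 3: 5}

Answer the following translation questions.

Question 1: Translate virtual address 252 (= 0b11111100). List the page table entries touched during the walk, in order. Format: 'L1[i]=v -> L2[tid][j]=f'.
vaddr = 252 = 0b11111100
Split: l1_idx=3, l2_idx=3, offset=12

Answer: L1[3]=3 -> L2[3][3]=5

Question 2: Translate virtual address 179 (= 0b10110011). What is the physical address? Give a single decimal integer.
vaddr = 179 = 0b10110011
Split: l1_idx=2, l2_idx=3, offset=3
L1[2] = 2
L2[2][3] = 88
paddr = 88 * 16 + 3 = 1411

Answer: 1411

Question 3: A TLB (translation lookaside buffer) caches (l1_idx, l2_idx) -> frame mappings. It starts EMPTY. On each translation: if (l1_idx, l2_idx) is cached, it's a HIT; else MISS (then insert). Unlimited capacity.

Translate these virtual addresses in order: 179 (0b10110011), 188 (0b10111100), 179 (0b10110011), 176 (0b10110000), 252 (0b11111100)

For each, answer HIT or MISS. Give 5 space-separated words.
Answer: MISS HIT HIT HIT MISS

Derivation:
vaddr=179: (2,3) not in TLB -> MISS, insert
vaddr=188: (2,3) in TLB -> HIT
vaddr=179: (2,3) in TLB -> HIT
vaddr=176: (2,3) in TLB -> HIT
vaddr=252: (3,3) not in TLB -> MISS, insert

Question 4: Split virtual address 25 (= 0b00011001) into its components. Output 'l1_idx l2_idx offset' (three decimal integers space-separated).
Answer: 0 1 9

Derivation:
vaddr = 25 = 0b00011001
  top 2 bits -> l1_idx = 0
  next 2 bits -> l2_idx = 1
  bottom 4 bits -> offset = 9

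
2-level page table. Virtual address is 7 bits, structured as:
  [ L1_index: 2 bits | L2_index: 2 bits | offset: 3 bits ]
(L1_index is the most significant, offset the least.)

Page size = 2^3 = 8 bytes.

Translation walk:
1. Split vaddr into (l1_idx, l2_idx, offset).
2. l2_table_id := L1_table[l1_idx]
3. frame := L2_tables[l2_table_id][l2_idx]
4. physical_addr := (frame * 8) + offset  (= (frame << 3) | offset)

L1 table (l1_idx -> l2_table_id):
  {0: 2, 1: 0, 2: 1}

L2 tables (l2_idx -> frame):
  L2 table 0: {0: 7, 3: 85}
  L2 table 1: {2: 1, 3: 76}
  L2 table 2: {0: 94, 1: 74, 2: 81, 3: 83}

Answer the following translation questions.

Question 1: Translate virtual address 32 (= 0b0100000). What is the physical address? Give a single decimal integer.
Answer: 56

Derivation:
vaddr = 32 = 0b0100000
Split: l1_idx=1, l2_idx=0, offset=0
L1[1] = 0
L2[0][0] = 7
paddr = 7 * 8 + 0 = 56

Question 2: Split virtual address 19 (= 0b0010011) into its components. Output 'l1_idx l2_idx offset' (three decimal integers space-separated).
Answer: 0 2 3

Derivation:
vaddr = 19 = 0b0010011
  top 2 bits -> l1_idx = 0
  next 2 bits -> l2_idx = 2
  bottom 3 bits -> offset = 3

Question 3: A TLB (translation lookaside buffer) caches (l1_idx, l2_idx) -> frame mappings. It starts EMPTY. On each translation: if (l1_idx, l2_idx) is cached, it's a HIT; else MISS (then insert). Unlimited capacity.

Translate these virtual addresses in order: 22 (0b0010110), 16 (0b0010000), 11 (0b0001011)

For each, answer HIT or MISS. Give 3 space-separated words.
vaddr=22: (0,2) not in TLB -> MISS, insert
vaddr=16: (0,2) in TLB -> HIT
vaddr=11: (0,1) not in TLB -> MISS, insert

Answer: MISS HIT MISS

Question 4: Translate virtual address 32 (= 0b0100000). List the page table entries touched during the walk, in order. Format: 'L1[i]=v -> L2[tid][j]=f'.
vaddr = 32 = 0b0100000
Split: l1_idx=1, l2_idx=0, offset=0

Answer: L1[1]=0 -> L2[0][0]=7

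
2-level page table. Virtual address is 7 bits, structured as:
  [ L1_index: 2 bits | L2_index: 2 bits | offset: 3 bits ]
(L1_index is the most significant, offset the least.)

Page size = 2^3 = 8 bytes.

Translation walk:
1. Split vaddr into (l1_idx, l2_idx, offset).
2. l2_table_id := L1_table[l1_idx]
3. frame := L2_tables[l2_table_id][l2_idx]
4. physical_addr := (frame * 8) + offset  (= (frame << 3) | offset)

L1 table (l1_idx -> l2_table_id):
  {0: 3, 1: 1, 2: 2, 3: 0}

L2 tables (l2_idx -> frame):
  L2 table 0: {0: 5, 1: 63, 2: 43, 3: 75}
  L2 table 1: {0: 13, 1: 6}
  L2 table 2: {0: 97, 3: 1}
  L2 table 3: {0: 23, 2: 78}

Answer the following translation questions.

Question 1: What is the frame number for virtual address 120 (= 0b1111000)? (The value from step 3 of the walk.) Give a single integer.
Answer: 75

Derivation:
vaddr = 120: l1_idx=3, l2_idx=3
L1[3] = 0; L2[0][3] = 75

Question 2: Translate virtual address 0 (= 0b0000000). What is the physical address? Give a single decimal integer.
Answer: 184

Derivation:
vaddr = 0 = 0b0000000
Split: l1_idx=0, l2_idx=0, offset=0
L1[0] = 3
L2[3][0] = 23
paddr = 23 * 8 + 0 = 184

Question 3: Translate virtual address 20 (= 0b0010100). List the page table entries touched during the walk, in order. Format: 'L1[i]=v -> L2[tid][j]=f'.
Answer: L1[0]=3 -> L2[3][2]=78

Derivation:
vaddr = 20 = 0b0010100
Split: l1_idx=0, l2_idx=2, offset=4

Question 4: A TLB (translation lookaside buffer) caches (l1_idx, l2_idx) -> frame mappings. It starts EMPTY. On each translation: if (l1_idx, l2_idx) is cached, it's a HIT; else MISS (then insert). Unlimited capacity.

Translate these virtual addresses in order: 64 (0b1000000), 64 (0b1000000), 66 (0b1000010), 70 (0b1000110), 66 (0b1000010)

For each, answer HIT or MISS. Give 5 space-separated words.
vaddr=64: (2,0) not in TLB -> MISS, insert
vaddr=64: (2,0) in TLB -> HIT
vaddr=66: (2,0) in TLB -> HIT
vaddr=70: (2,0) in TLB -> HIT
vaddr=66: (2,0) in TLB -> HIT

Answer: MISS HIT HIT HIT HIT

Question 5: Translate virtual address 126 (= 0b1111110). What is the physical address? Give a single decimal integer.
vaddr = 126 = 0b1111110
Split: l1_idx=3, l2_idx=3, offset=6
L1[3] = 0
L2[0][3] = 75
paddr = 75 * 8 + 6 = 606

Answer: 606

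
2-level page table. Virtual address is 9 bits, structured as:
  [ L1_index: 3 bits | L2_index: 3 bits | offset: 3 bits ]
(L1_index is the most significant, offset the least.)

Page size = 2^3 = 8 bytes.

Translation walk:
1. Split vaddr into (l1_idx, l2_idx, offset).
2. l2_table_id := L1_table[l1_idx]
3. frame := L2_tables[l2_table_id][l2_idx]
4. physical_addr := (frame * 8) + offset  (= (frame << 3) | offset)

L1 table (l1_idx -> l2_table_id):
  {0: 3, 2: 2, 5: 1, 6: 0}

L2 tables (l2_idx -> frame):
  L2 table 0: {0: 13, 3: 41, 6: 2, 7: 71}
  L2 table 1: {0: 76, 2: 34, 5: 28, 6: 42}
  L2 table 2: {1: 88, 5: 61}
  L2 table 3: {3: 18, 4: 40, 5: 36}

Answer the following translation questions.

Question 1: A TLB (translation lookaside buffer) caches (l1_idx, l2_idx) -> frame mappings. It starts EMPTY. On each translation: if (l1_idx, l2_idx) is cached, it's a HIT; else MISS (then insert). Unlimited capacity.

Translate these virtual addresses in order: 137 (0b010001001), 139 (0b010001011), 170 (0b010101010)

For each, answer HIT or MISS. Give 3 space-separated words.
Answer: MISS HIT MISS

Derivation:
vaddr=137: (2,1) not in TLB -> MISS, insert
vaddr=139: (2,1) in TLB -> HIT
vaddr=170: (2,5) not in TLB -> MISS, insert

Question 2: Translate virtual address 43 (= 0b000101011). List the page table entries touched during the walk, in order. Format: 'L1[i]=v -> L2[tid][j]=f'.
vaddr = 43 = 0b000101011
Split: l1_idx=0, l2_idx=5, offset=3

Answer: L1[0]=3 -> L2[3][5]=36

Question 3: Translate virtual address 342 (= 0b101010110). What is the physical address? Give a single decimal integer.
vaddr = 342 = 0b101010110
Split: l1_idx=5, l2_idx=2, offset=6
L1[5] = 1
L2[1][2] = 34
paddr = 34 * 8 + 6 = 278

Answer: 278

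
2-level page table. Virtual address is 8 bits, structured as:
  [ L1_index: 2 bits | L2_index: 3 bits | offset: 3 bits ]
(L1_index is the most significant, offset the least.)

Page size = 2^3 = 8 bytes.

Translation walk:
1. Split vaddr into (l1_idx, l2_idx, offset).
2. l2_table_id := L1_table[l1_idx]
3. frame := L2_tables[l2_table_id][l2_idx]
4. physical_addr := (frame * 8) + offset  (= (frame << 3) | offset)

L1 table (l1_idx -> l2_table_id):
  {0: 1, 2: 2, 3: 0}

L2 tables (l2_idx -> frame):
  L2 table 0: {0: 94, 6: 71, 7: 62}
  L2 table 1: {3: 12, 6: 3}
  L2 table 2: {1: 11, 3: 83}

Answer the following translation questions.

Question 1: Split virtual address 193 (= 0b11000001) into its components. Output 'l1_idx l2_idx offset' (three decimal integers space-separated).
Answer: 3 0 1

Derivation:
vaddr = 193 = 0b11000001
  top 2 bits -> l1_idx = 3
  next 3 bits -> l2_idx = 0
  bottom 3 bits -> offset = 1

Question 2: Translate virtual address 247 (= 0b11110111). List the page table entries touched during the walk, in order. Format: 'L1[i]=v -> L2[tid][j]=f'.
vaddr = 247 = 0b11110111
Split: l1_idx=3, l2_idx=6, offset=7

Answer: L1[3]=0 -> L2[0][6]=71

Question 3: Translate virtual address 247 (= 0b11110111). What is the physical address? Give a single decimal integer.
Answer: 575

Derivation:
vaddr = 247 = 0b11110111
Split: l1_idx=3, l2_idx=6, offset=7
L1[3] = 0
L2[0][6] = 71
paddr = 71 * 8 + 7 = 575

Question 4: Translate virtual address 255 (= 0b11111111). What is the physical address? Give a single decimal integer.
Answer: 503

Derivation:
vaddr = 255 = 0b11111111
Split: l1_idx=3, l2_idx=7, offset=7
L1[3] = 0
L2[0][7] = 62
paddr = 62 * 8 + 7 = 503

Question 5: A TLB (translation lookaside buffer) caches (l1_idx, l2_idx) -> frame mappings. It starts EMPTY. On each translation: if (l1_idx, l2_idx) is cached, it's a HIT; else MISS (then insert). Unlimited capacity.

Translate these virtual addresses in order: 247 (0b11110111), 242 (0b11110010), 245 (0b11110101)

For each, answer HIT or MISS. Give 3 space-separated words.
Answer: MISS HIT HIT

Derivation:
vaddr=247: (3,6) not in TLB -> MISS, insert
vaddr=242: (3,6) in TLB -> HIT
vaddr=245: (3,6) in TLB -> HIT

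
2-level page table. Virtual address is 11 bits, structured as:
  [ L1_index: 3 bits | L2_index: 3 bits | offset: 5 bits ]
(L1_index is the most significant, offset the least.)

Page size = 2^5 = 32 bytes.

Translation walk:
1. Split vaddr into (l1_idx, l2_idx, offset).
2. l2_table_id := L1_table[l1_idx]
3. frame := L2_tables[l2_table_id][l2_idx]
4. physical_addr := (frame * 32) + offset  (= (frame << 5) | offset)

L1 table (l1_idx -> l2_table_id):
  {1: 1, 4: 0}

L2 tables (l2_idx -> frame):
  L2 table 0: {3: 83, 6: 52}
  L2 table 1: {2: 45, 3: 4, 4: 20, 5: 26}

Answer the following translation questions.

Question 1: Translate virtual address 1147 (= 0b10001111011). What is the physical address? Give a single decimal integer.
vaddr = 1147 = 0b10001111011
Split: l1_idx=4, l2_idx=3, offset=27
L1[4] = 0
L2[0][3] = 83
paddr = 83 * 32 + 27 = 2683

Answer: 2683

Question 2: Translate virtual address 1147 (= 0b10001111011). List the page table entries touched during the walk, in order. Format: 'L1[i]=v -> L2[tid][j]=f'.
vaddr = 1147 = 0b10001111011
Split: l1_idx=4, l2_idx=3, offset=27

Answer: L1[4]=0 -> L2[0][3]=83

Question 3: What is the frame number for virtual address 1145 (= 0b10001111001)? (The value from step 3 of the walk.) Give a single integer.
vaddr = 1145: l1_idx=4, l2_idx=3
L1[4] = 0; L2[0][3] = 83

Answer: 83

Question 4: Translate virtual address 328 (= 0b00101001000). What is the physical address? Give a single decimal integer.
vaddr = 328 = 0b00101001000
Split: l1_idx=1, l2_idx=2, offset=8
L1[1] = 1
L2[1][2] = 45
paddr = 45 * 32 + 8 = 1448

Answer: 1448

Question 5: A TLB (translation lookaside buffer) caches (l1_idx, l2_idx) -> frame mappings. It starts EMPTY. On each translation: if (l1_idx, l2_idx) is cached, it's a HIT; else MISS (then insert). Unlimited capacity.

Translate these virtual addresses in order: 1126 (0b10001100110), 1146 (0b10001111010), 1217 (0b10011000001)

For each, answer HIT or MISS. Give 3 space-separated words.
vaddr=1126: (4,3) not in TLB -> MISS, insert
vaddr=1146: (4,3) in TLB -> HIT
vaddr=1217: (4,6) not in TLB -> MISS, insert

Answer: MISS HIT MISS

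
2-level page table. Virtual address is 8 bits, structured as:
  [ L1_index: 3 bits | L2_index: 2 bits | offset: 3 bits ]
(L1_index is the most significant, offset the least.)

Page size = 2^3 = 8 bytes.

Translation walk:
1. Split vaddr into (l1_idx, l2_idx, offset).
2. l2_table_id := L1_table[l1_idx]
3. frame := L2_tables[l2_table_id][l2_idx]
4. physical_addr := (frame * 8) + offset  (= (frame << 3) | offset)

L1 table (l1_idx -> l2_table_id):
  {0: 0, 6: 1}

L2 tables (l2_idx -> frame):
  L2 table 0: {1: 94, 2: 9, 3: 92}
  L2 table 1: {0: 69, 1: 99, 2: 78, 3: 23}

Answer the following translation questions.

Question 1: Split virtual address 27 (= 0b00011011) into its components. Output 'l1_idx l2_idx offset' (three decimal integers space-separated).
vaddr = 27 = 0b00011011
  top 3 bits -> l1_idx = 0
  next 2 bits -> l2_idx = 3
  bottom 3 bits -> offset = 3

Answer: 0 3 3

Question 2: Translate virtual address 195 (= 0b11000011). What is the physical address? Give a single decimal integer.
vaddr = 195 = 0b11000011
Split: l1_idx=6, l2_idx=0, offset=3
L1[6] = 1
L2[1][0] = 69
paddr = 69 * 8 + 3 = 555

Answer: 555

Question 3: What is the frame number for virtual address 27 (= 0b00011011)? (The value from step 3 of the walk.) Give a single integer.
Answer: 92

Derivation:
vaddr = 27: l1_idx=0, l2_idx=3
L1[0] = 0; L2[0][3] = 92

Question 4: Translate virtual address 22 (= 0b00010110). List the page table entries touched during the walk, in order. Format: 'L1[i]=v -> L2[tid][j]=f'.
Answer: L1[0]=0 -> L2[0][2]=9

Derivation:
vaddr = 22 = 0b00010110
Split: l1_idx=0, l2_idx=2, offset=6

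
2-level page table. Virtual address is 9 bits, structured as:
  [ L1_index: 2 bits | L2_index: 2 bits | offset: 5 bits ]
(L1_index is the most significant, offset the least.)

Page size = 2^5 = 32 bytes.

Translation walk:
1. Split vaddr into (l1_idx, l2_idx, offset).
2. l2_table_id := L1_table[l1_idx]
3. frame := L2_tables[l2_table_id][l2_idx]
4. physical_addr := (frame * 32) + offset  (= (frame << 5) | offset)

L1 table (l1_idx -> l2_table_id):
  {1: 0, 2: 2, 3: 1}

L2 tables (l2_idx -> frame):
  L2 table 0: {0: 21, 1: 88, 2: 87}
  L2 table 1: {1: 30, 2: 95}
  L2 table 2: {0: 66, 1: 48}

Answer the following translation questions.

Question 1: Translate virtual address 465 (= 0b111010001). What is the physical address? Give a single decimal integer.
vaddr = 465 = 0b111010001
Split: l1_idx=3, l2_idx=2, offset=17
L1[3] = 1
L2[1][2] = 95
paddr = 95 * 32 + 17 = 3057

Answer: 3057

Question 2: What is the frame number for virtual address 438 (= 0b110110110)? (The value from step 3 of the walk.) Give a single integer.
vaddr = 438: l1_idx=3, l2_idx=1
L1[3] = 1; L2[1][1] = 30

Answer: 30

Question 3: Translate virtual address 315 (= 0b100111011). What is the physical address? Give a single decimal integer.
vaddr = 315 = 0b100111011
Split: l1_idx=2, l2_idx=1, offset=27
L1[2] = 2
L2[2][1] = 48
paddr = 48 * 32 + 27 = 1563

Answer: 1563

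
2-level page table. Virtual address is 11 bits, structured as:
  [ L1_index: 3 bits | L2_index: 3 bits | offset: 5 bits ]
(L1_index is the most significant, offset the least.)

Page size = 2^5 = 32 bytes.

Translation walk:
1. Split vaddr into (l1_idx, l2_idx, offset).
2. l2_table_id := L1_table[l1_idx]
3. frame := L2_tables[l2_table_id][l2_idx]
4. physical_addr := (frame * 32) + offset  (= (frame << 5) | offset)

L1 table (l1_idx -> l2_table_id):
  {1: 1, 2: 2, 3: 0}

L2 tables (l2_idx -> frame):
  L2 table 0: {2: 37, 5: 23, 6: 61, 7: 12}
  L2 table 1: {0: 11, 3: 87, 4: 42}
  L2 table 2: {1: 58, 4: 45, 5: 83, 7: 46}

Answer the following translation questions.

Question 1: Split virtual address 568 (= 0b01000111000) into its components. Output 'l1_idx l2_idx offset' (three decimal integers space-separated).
Answer: 2 1 24

Derivation:
vaddr = 568 = 0b01000111000
  top 3 bits -> l1_idx = 2
  next 3 bits -> l2_idx = 1
  bottom 5 bits -> offset = 24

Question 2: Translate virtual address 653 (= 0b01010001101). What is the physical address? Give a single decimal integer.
vaddr = 653 = 0b01010001101
Split: l1_idx=2, l2_idx=4, offset=13
L1[2] = 2
L2[2][4] = 45
paddr = 45 * 32 + 13 = 1453

Answer: 1453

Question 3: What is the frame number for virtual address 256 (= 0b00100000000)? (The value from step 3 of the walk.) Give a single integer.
vaddr = 256: l1_idx=1, l2_idx=0
L1[1] = 1; L2[1][0] = 11

Answer: 11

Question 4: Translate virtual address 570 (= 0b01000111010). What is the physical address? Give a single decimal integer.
Answer: 1882

Derivation:
vaddr = 570 = 0b01000111010
Split: l1_idx=2, l2_idx=1, offset=26
L1[2] = 2
L2[2][1] = 58
paddr = 58 * 32 + 26 = 1882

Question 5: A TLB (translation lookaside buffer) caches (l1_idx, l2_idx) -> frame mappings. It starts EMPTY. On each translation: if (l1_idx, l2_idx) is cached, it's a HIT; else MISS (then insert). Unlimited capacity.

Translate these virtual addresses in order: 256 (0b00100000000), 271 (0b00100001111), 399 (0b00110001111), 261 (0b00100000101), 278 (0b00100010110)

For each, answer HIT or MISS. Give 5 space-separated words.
Answer: MISS HIT MISS HIT HIT

Derivation:
vaddr=256: (1,0) not in TLB -> MISS, insert
vaddr=271: (1,0) in TLB -> HIT
vaddr=399: (1,4) not in TLB -> MISS, insert
vaddr=261: (1,0) in TLB -> HIT
vaddr=278: (1,0) in TLB -> HIT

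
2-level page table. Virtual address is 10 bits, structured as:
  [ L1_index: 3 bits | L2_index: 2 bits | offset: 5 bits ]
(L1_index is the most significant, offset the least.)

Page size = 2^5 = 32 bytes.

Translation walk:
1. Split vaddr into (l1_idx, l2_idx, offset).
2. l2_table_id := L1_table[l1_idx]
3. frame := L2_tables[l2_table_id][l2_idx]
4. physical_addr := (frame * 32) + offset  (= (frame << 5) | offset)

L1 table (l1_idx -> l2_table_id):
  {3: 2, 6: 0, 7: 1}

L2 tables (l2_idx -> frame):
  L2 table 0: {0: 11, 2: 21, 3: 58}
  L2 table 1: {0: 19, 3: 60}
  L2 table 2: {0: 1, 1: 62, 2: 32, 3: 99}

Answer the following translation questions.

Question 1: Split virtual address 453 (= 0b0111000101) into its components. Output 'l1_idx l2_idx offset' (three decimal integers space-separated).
vaddr = 453 = 0b0111000101
  top 3 bits -> l1_idx = 3
  next 2 bits -> l2_idx = 2
  bottom 5 bits -> offset = 5

Answer: 3 2 5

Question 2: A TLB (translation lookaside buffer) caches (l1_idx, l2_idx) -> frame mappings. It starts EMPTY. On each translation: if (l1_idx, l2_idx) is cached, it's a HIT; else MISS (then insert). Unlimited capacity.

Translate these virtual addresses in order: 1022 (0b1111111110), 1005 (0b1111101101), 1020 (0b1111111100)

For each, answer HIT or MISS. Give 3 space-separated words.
Answer: MISS HIT HIT

Derivation:
vaddr=1022: (7,3) not in TLB -> MISS, insert
vaddr=1005: (7,3) in TLB -> HIT
vaddr=1020: (7,3) in TLB -> HIT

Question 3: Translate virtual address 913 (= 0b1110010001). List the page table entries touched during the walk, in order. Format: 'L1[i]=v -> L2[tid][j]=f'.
Answer: L1[7]=1 -> L2[1][0]=19

Derivation:
vaddr = 913 = 0b1110010001
Split: l1_idx=7, l2_idx=0, offset=17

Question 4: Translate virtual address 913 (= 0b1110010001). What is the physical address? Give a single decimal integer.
Answer: 625

Derivation:
vaddr = 913 = 0b1110010001
Split: l1_idx=7, l2_idx=0, offset=17
L1[7] = 1
L2[1][0] = 19
paddr = 19 * 32 + 17 = 625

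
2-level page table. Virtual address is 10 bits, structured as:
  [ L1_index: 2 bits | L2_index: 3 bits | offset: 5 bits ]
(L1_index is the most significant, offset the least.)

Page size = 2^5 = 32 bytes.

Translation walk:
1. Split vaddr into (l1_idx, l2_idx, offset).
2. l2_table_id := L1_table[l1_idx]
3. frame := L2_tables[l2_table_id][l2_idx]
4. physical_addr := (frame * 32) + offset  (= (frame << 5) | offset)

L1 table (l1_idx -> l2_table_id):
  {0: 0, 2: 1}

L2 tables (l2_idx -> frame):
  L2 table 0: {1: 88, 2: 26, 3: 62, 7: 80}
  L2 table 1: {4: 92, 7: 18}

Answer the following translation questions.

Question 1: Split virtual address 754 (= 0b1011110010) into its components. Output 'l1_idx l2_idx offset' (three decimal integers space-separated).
vaddr = 754 = 0b1011110010
  top 2 bits -> l1_idx = 2
  next 3 bits -> l2_idx = 7
  bottom 5 bits -> offset = 18

Answer: 2 7 18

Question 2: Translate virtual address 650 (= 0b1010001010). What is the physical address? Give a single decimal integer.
vaddr = 650 = 0b1010001010
Split: l1_idx=2, l2_idx=4, offset=10
L1[2] = 1
L2[1][4] = 92
paddr = 92 * 32 + 10 = 2954

Answer: 2954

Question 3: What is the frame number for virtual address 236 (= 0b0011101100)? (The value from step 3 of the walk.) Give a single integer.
Answer: 80

Derivation:
vaddr = 236: l1_idx=0, l2_idx=7
L1[0] = 0; L2[0][7] = 80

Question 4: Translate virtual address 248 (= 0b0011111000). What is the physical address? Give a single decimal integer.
vaddr = 248 = 0b0011111000
Split: l1_idx=0, l2_idx=7, offset=24
L1[0] = 0
L2[0][7] = 80
paddr = 80 * 32 + 24 = 2584

Answer: 2584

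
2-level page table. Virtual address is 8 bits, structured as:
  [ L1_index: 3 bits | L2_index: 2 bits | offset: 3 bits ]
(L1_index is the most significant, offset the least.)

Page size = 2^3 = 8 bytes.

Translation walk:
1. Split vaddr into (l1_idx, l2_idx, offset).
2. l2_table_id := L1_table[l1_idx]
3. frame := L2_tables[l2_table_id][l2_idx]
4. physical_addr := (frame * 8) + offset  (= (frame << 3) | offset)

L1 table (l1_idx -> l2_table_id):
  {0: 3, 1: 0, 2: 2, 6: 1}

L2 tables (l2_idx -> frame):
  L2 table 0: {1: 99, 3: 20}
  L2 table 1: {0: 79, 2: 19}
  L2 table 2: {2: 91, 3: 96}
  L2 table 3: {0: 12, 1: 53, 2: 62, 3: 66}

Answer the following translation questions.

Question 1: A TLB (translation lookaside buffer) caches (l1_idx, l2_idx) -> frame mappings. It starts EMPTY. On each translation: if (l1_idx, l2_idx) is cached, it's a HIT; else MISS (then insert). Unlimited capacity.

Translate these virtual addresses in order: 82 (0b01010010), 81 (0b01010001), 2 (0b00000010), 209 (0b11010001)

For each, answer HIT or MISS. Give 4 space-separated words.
vaddr=82: (2,2) not in TLB -> MISS, insert
vaddr=81: (2,2) in TLB -> HIT
vaddr=2: (0,0) not in TLB -> MISS, insert
vaddr=209: (6,2) not in TLB -> MISS, insert

Answer: MISS HIT MISS MISS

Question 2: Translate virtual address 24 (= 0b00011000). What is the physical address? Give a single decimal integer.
vaddr = 24 = 0b00011000
Split: l1_idx=0, l2_idx=3, offset=0
L1[0] = 3
L2[3][3] = 66
paddr = 66 * 8 + 0 = 528

Answer: 528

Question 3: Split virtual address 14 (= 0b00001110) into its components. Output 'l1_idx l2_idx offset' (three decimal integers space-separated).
vaddr = 14 = 0b00001110
  top 3 bits -> l1_idx = 0
  next 2 bits -> l2_idx = 1
  bottom 3 bits -> offset = 6

Answer: 0 1 6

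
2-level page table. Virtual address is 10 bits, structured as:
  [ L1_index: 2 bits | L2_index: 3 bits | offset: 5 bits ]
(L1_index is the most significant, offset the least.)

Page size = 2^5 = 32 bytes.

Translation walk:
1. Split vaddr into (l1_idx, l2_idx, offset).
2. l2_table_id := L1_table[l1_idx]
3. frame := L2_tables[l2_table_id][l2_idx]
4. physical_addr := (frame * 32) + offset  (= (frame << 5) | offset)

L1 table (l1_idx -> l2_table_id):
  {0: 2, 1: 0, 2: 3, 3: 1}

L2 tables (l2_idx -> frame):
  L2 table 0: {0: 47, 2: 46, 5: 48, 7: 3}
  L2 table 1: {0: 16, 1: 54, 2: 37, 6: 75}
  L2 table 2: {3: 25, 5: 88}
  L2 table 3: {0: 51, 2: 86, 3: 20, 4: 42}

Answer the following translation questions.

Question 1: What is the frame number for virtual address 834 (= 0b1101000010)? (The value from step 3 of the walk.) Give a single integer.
Answer: 37

Derivation:
vaddr = 834: l1_idx=3, l2_idx=2
L1[3] = 1; L2[1][2] = 37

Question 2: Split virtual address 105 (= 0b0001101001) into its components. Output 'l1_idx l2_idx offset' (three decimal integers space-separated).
vaddr = 105 = 0b0001101001
  top 2 bits -> l1_idx = 0
  next 3 bits -> l2_idx = 3
  bottom 5 bits -> offset = 9

Answer: 0 3 9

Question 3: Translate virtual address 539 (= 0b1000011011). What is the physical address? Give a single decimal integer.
Answer: 1659

Derivation:
vaddr = 539 = 0b1000011011
Split: l1_idx=2, l2_idx=0, offset=27
L1[2] = 3
L2[3][0] = 51
paddr = 51 * 32 + 27 = 1659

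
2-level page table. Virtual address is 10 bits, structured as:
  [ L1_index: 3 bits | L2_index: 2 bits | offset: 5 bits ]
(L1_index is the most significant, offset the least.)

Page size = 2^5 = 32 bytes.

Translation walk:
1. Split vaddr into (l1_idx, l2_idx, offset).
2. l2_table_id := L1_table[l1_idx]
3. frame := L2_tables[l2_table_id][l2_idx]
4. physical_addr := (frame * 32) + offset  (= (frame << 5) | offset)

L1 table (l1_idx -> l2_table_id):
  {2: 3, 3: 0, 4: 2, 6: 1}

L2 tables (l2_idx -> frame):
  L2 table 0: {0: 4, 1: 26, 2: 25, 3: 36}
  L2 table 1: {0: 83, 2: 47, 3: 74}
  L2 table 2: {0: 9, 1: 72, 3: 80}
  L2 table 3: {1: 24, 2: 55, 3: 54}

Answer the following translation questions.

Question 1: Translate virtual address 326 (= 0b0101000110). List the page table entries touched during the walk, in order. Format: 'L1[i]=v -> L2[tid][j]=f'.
Answer: L1[2]=3 -> L2[3][2]=55

Derivation:
vaddr = 326 = 0b0101000110
Split: l1_idx=2, l2_idx=2, offset=6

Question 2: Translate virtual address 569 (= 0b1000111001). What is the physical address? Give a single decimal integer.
Answer: 2329

Derivation:
vaddr = 569 = 0b1000111001
Split: l1_idx=4, l2_idx=1, offset=25
L1[4] = 2
L2[2][1] = 72
paddr = 72 * 32 + 25 = 2329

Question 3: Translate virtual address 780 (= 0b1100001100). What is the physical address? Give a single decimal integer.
Answer: 2668

Derivation:
vaddr = 780 = 0b1100001100
Split: l1_idx=6, l2_idx=0, offset=12
L1[6] = 1
L2[1][0] = 83
paddr = 83 * 32 + 12 = 2668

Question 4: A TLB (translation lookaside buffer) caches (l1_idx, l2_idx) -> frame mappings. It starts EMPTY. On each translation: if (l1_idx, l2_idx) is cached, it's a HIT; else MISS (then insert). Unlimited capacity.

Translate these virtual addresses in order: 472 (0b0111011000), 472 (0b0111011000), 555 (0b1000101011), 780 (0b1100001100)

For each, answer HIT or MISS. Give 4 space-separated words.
Answer: MISS HIT MISS MISS

Derivation:
vaddr=472: (3,2) not in TLB -> MISS, insert
vaddr=472: (3,2) in TLB -> HIT
vaddr=555: (4,1) not in TLB -> MISS, insert
vaddr=780: (6,0) not in TLB -> MISS, insert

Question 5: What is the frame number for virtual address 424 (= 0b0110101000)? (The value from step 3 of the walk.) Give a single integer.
vaddr = 424: l1_idx=3, l2_idx=1
L1[3] = 0; L2[0][1] = 26

Answer: 26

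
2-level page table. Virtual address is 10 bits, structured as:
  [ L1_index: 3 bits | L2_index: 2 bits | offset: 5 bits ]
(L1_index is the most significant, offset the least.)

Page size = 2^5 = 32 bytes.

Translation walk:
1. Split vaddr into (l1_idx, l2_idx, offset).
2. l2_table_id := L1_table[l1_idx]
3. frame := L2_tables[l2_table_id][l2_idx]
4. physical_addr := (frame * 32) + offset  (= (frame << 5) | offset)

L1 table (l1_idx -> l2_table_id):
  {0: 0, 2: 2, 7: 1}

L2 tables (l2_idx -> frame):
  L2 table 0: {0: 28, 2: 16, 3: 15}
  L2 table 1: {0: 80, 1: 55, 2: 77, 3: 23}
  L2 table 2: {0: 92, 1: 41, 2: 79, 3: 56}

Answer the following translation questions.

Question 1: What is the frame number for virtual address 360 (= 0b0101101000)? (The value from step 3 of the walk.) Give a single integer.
vaddr = 360: l1_idx=2, l2_idx=3
L1[2] = 2; L2[2][3] = 56

Answer: 56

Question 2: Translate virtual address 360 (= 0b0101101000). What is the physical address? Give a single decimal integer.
Answer: 1800

Derivation:
vaddr = 360 = 0b0101101000
Split: l1_idx=2, l2_idx=3, offset=8
L1[2] = 2
L2[2][3] = 56
paddr = 56 * 32 + 8 = 1800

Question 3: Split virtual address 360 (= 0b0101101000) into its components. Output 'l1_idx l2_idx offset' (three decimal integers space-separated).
Answer: 2 3 8

Derivation:
vaddr = 360 = 0b0101101000
  top 3 bits -> l1_idx = 2
  next 2 bits -> l2_idx = 3
  bottom 5 bits -> offset = 8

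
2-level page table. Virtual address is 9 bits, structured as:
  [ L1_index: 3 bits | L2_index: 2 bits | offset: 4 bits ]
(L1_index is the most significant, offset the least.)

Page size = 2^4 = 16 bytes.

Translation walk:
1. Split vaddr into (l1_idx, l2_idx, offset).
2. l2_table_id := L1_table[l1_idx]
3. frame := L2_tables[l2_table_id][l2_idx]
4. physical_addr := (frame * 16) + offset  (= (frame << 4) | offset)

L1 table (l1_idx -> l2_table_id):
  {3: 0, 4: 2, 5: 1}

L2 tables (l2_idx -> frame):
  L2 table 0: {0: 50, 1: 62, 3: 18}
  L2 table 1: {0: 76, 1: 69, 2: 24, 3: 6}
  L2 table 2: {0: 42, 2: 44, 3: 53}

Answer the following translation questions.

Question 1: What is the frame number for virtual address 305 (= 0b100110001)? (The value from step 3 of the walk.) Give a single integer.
vaddr = 305: l1_idx=4, l2_idx=3
L1[4] = 2; L2[2][3] = 53

Answer: 53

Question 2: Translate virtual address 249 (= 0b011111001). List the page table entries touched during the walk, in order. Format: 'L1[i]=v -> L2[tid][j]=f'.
vaddr = 249 = 0b011111001
Split: l1_idx=3, l2_idx=3, offset=9

Answer: L1[3]=0 -> L2[0][3]=18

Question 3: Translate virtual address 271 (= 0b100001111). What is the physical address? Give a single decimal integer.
vaddr = 271 = 0b100001111
Split: l1_idx=4, l2_idx=0, offset=15
L1[4] = 2
L2[2][0] = 42
paddr = 42 * 16 + 15 = 687

Answer: 687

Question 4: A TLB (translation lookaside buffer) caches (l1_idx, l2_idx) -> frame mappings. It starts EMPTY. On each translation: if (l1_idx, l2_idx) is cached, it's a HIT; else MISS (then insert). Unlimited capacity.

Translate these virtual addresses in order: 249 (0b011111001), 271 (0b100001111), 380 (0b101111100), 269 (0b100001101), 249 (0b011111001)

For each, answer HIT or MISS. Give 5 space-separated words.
vaddr=249: (3,3) not in TLB -> MISS, insert
vaddr=271: (4,0) not in TLB -> MISS, insert
vaddr=380: (5,3) not in TLB -> MISS, insert
vaddr=269: (4,0) in TLB -> HIT
vaddr=249: (3,3) in TLB -> HIT

Answer: MISS MISS MISS HIT HIT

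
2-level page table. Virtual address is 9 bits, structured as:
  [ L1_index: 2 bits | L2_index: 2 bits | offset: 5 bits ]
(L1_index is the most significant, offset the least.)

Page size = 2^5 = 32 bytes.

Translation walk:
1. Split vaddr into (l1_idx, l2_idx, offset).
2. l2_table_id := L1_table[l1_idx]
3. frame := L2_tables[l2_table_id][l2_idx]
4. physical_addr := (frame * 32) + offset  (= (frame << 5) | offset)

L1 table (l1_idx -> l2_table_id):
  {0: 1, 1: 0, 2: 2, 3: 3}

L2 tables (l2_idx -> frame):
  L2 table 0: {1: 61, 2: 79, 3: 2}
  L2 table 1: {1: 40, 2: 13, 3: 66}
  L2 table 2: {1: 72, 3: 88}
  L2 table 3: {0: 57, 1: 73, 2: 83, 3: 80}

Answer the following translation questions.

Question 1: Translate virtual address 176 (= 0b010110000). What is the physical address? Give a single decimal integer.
Answer: 1968

Derivation:
vaddr = 176 = 0b010110000
Split: l1_idx=1, l2_idx=1, offset=16
L1[1] = 0
L2[0][1] = 61
paddr = 61 * 32 + 16 = 1968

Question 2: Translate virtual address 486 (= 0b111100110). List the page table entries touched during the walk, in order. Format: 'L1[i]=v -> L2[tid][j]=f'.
vaddr = 486 = 0b111100110
Split: l1_idx=3, l2_idx=3, offset=6

Answer: L1[3]=3 -> L2[3][3]=80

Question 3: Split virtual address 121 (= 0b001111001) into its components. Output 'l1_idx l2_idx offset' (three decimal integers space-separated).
Answer: 0 3 25

Derivation:
vaddr = 121 = 0b001111001
  top 2 bits -> l1_idx = 0
  next 2 bits -> l2_idx = 3
  bottom 5 bits -> offset = 25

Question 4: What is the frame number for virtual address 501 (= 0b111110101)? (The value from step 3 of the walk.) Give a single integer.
vaddr = 501: l1_idx=3, l2_idx=3
L1[3] = 3; L2[3][3] = 80

Answer: 80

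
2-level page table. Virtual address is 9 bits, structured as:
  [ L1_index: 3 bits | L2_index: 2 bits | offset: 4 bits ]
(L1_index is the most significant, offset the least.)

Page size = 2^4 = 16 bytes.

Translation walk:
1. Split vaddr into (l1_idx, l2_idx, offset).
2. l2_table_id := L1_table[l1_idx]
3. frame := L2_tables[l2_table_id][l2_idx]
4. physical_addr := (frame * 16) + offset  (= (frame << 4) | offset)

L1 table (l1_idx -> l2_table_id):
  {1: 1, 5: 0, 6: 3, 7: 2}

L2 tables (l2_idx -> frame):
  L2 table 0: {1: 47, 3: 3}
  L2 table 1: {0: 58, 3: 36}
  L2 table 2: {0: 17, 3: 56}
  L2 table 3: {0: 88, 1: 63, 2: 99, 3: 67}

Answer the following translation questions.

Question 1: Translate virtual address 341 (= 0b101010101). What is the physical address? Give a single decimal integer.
vaddr = 341 = 0b101010101
Split: l1_idx=5, l2_idx=1, offset=5
L1[5] = 0
L2[0][1] = 47
paddr = 47 * 16 + 5 = 757

Answer: 757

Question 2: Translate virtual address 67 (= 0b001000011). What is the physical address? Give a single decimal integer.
vaddr = 67 = 0b001000011
Split: l1_idx=1, l2_idx=0, offset=3
L1[1] = 1
L2[1][0] = 58
paddr = 58 * 16 + 3 = 931

Answer: 931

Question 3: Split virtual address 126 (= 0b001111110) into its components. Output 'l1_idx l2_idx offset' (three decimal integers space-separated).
vaddr = 126 = 0b001111110
  top 3 bits -> l1_idx = 1
  next 2 bits -> l2_idx = 3
  bottom 4 bits -> offset = 14

Answer: 1 3 14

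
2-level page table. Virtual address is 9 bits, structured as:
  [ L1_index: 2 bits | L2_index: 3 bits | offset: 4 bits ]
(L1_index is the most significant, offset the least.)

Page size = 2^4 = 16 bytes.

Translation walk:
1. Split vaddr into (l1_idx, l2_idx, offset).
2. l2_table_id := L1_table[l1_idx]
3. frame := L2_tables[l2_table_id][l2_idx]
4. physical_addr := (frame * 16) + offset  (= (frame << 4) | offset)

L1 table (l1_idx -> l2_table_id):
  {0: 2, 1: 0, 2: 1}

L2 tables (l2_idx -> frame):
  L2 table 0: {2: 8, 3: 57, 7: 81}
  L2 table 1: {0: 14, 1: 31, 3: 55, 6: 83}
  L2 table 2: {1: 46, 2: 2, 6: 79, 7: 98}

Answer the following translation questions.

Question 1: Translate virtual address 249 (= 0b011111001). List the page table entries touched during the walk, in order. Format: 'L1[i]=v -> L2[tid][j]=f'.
vaddr = 249 = 0b011111001
Split: l1_idx=1, l2_idx=7, offset=9

Answer: L1[1]=0 -> L2[0][7]=81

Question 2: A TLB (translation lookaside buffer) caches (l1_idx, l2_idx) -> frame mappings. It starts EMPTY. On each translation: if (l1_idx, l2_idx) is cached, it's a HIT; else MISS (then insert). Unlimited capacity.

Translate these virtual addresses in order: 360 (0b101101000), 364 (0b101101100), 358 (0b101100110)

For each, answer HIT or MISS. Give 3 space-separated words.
vaddr=360: (2,6) not in TLB -> MISS, insert
vaddr=364: (2,6) in TLB -> HIT
vaddr=358: (2,6) in TLB -> HIT

Answer: MISS HIT HIT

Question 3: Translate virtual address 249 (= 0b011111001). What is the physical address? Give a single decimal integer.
Answer: 1305

Derivation:
vaddr = 249 = 0b011111001
Split: l1_idx=1, l2_idx=7, offset=9
L1[1] = 0
L2[0][7] = 81
paddr = 81 * 16 + 9 = 1305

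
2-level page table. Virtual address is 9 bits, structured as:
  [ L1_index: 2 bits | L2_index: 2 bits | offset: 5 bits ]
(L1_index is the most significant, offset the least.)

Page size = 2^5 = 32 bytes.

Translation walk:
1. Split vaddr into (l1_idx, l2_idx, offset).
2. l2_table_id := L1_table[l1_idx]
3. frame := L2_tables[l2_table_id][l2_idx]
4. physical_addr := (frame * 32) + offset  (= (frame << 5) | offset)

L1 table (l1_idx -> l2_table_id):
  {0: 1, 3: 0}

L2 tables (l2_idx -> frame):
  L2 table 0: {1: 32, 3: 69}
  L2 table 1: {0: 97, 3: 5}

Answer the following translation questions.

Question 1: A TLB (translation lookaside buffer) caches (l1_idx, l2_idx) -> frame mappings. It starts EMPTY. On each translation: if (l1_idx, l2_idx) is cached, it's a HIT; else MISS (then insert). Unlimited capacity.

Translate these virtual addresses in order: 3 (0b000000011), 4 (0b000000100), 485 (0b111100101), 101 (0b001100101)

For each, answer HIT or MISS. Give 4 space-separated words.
vaddr=3: (0,0) not in TLB -> MISS, insert
vaddr=4: (0,0) in TLB -> HIT
vaddr=485: (3,3) not in TLB -> MISS, insert
vaddr=101: (0,3) not in TLB -> MISS, insert

Answer: MISS HIT MISS MISS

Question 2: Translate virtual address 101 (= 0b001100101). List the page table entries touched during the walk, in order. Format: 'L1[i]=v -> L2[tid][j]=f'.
vaddr = 101 = 0b001100101
Split: l1_idx=0, l2_idx=3, offset=5

Answer: L1[0]=1 -> L2[1][3]=5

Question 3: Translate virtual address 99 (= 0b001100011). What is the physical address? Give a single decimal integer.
Answer: 163

Derivation:
vaddr = 99 = 0b001100011
Split: l1_idx=0, l2_idx=3, offset=3
L1[0] = 1
L2[1][3] = 5
paddr = 5 * 32 + 3 = 163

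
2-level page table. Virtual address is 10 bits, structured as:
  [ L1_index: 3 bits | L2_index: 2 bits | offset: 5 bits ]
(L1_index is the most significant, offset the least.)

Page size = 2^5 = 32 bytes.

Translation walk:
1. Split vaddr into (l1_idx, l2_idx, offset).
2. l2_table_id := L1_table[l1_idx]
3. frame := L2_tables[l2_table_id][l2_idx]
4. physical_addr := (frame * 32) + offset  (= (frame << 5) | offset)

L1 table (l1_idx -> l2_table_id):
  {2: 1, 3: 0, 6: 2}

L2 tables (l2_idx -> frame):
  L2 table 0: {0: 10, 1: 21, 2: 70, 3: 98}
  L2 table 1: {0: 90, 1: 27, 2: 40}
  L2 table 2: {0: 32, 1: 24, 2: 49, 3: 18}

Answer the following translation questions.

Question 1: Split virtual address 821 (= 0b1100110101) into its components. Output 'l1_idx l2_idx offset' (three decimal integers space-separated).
Answer: 6 1 21

Derivation:
vaddr = 821 = 0b1100110101
  top 3 bits -> l1_idx = 6
  next 2 bits -> l2_idx = 1
  bottom 5 bits -> offset = 21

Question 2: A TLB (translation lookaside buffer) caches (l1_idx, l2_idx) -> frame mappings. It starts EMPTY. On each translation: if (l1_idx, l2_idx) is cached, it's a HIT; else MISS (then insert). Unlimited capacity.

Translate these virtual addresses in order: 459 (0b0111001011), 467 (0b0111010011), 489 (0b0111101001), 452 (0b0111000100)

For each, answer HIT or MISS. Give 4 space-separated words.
Answer: MISS HIT MISS HIT

Derivation:
vaddr=459: (3,2) not in TLB -> MISS, insert
vaddr=467: (3,2) in TLB -> HIT
vaddr=489: (3,3) not in TLB -> MISS, insert
vaddr=452: (3,2) in TLB -> HIT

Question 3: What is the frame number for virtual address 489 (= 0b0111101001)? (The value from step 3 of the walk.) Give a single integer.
Answer: 98

Derivation:
vaddr = 489: l1_idx=3, l2_idx=3
L1[3] = 0; L2[0][3] = 98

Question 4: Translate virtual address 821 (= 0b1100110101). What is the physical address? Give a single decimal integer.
vaddr = 821 = 0b1100110101
Split: l1_idx=6, l2_idx=1, offset=21
L1[6] = 2
L2[2][1] = 24
paddr = 24 * 32 + 21 = 789

Answer: 789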